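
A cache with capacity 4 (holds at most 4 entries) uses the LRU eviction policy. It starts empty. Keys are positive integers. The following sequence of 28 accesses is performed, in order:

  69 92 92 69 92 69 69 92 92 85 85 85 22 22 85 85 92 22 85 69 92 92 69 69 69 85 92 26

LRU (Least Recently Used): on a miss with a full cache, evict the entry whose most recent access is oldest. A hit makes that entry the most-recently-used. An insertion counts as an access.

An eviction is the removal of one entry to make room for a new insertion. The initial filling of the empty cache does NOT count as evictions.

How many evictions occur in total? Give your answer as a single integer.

LRU simulation (capacity=4):
  1. access 69: MISS. Cache (LRU->MRU): [69]
  2. access 92: MISS. Cache (LRU->MRU): [69 92]
  3. access 92: HIT. Cache (LRU->MRU): [69 92]
  4. access 69: HIT. Cache (LRU->MRU): [92 69]
  5. access 92: HIT. Cache (LRU->MRU): [69 92]
  6. access 69: HIT. Cache (LRU->MRU): [92 69]
  7. access 69: HIT. Cache (LRU->MRU): [92 69]
  8. access 92: HIT. Cache (LRU->MRU): [69 92]
  9. access 92: HIT. Cache (LRU->MRU): [69 92]
  10. access 85: MISS. Cache (LRU->MRU): [69 92 85]
  11. access 85: HIT. Cache (LRU->MRU): [69 92 85]
  12. access 85: HIT. Cache (LRU->MRU): [69 92 85]
  13. access 22: MISS. Cache (LRU->MRU): [69 92 85 22]
  14. access 22: HIT. Cache (LRU->MRU): [69 92 85 22]
  15. access 85: HIT. Cache (LRU->MRU): [69 92 22 85]
  16. access 85: HIT. Cache (LRU->MRU): [69 92 22 85]
  17. access 92: HIT. Cache (LRU->MRU): [69 22 85 92]
  18. access 22: HIT. Cache (LRU->MRU): [69 85 92 22]
  19. access 85: HIT. Cache (LRU->MRU): [69 92 22 85]
  20. access 69: HIT. Cache (LRU->MRU): [92 22 85 69]
  21. access 92: HIT. Cache (LRU->MRU): [22 85 69 92]
  22. access 92: HIT. Cache (LRU->MRU): [22 85 69 92]
  23. access 69: HIT. Cache (LRU->MRU): [22 85 92 69]
  24. access 69: HIT. Cache (LRU->MRU): [22 85 92 69]
  25. access 69: HIT. Cache (LRU->MRU): [22 85 92 69]
  26. access 85: HIT. Cache (LRU->MRU): [22 92 69 85]
  27. access 92: HIT. Cache (LRU->MRU): [22 69 85 92]
  28. access 26: MISS, evict 22. Cache (LRU->MRU): [69 85 92 26]
Total: 23 hits, 5 misses, 1 evictions

Answer: 1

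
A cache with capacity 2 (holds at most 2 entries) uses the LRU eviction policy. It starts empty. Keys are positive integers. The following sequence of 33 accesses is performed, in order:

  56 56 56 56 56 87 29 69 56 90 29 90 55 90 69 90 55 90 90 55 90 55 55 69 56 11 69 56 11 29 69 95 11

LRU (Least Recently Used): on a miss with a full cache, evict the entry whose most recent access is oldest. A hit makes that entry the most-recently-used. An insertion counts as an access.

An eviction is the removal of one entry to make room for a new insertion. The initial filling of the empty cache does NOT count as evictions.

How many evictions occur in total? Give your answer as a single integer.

LRU simulation (capacity=2):
  1. access 56: MISS. Cache (LRU->MRU): [56]
  2. access 56: HIT. Cache (LRU->MRU): [56]
  3. access 56: HIT. Cache (LRU->MRU): [56]
  4. access 56: HIT. Cache (LRU->MRU): [56]
  5. access 56: HIT. Cache (LRU->MRU): [56]
  6. access 87: MISS. Cache (LRU->MRU): [56 87]
  7. access 29: MISS, evict 56. Cache (LRU->MRU): [87 29]
  8. access 69: MISS, evict 87. Cache (LRU->MRU): [29 69]
  9. access 56: MISS, evict 29. Cache (LRU->MRU): [69 56]
  10. access 90: MISS, evict 69. Cache (LRU->MRU): [56 90]
  11. access 29: MISS, evict 56. Cache (LRU->MRU): [90 29]
  12. access 90: HIT. Cache (LRU->MRU): [29 90]
  13. access 55: MISS, evict 29. Cache (LRU->MRU): [90 55]
  14. access 90: HIT. Cache (LRU->MRU): [55 90]
  15. access 69: MISS, evict 55. Cache (LRU->MRU): [90 69]
  16. access 90: HIT. Cache (LRU->MRU): [69 90]
  17. access 55: MISS, evict 69. Cache (LRU->MRU): [90 55]
  18. access 90: HIT. Cache (LRU->MRU): [55 90]
  19. access 90: HIT. Cache (LRU->MRU): [55 90]
  20. access 55: HIT. Cache (LRU->MRU): [90 55]
  21. access 90: HIT. Cache (LRU->MRU): [55 90]
  22. access 55: HIT. Cache (LRU->MRU): [90 55]
  23. access 55: HIT. Cache (LRU->MRU): [90 55]
  24. access 69: MISS, evict 90. Cache (LRU->MRU): [55 69]
  25. access 56: MISS, evict 55. Cache (LRU->MRU): [69 56]
  26. access 11: MISS, evict 69. Cache (LRU->MRU): [56 11]
  27. access 69: MISS, evict 56. Cache (LRU->MRU): [11 69]
  28. access 56: MISS, evict 11. Cache (LRU->MRU): [69 56]
  29. access 11: MISS, evict 69. Cache (LRU->MRU): [56 11]
  30. access 29: MISS, evict 56. Cache (LRU->MRU): [11 29]
  31. access 69: MISS, evict 11. Cache (LRU->MRU): [29 69]
  32. access 95: MISS, evict 29. Cache (LRU->MRU): [69 95]
  33. access 11: MISS, evict 69. Cache (LRU->MRU): [95 11]
Total: 13 hits, 20 misses, 18 evictions

Answer: 18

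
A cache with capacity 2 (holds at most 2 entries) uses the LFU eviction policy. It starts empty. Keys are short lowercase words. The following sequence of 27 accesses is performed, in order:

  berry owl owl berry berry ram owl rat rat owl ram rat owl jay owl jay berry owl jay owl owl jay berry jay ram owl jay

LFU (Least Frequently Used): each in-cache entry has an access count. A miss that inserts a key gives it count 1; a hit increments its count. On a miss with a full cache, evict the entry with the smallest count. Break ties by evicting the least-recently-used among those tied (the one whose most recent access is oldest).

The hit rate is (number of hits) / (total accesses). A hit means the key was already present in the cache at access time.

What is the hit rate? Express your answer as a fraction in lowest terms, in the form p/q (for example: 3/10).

LFU simulation (capacity=2):
  1. access berry: MISS. Cache: [berry(c=1)]
  2. access owl: MISS. Cache: [berry(c=1) owl(c=1)]
  3. access owl: HIT, count now 2. Cache: [berry(c=1) owl(c=2)]
  4. access berry: HIT, count now 2. Cache: [owl(c=2) berry(c=2)]
  5. access berry: HIT, count now 3. Cache: [owl(c=2) berry(c=3)]
  6. access ram: MISS, evict owl(c=2). Cache: [ram(c=1) berry(c=3)]
  7. access owl: MISS, evict ram(c=1). Cache: [owl(c=1) berry(c=3)]
  8. access rat: MISS, evict owl(c=1). Cache: [rat(c=1) berry(c=3)]
  9. access rat: HIT, count now 2. Cache: [rat(c=2) berry(c=3)]
  10. access owl: MISS, evict rat(c=2). Cache: [owl(c=1) berry(c=3)]
  11. access ram: MISS, evict owl(c=1). Cache: [ram(c=1) berry(c=3)]
  12. access rat: MISS, evict ram(c=1). Cache: [rat(c=1) berry(c=3)]
  13. access owl: MISS, evict rat(c=1). Cache: [owl(c=1) berry(c=3)]
  14. access jay: MISS, evict owl(c=1). Cache: [jay(c=1) berry(c=3)]
  15. access owl: MISS, evict jay(c=1). Cache: [owl(c=1) berry(c=3)]
  16. access jay: MISS, evict owl(c=1). Cache: [jay(c=1) berry(c=3)]
  17. access berry: HIT, count now 4. Cache: [jay(c=1) berry(c=4)]
  18. access owl: MISS, evict jay(c=1). Cache: [owl(c=1) berry(c=4)]
  19. access jay: MISS, evict owl(c=1). Cache: [jay(c=1) berry(c=4)]
  20. access owl: MISS, evict jay(c=1). Cache: [owl(c=1) berry(c=4)]
  21. access owl: HIT, count now 2. Cache: [owl(c=2) berry(c=4)]
  22. access jay: MISS, evict owl(c=2). Cache: [jay(c=1) berry(c=4)]
  23. access berry: HIT, count now 5. Cache: [jay(c=1) berry(c=5)]
  24. access jay: HIT, count now 2. Cache: [jay(c=2) berry(c=5)]
  25. access ram: MISS, evict jay(c=2). Cache: [ram(c=1) berry(c=5)]
  26. access owl: MISS, evict ram(c=1). Cache: [owl(c=1) berry(c=5)]
  27. access jay: MISS, evict owl(c=1). Cache: [jay(c=1) berry(c=5)]
Total: 8 hits, 19 misses, 17 evictions

Hit rate = 8/27

Answer: 8/27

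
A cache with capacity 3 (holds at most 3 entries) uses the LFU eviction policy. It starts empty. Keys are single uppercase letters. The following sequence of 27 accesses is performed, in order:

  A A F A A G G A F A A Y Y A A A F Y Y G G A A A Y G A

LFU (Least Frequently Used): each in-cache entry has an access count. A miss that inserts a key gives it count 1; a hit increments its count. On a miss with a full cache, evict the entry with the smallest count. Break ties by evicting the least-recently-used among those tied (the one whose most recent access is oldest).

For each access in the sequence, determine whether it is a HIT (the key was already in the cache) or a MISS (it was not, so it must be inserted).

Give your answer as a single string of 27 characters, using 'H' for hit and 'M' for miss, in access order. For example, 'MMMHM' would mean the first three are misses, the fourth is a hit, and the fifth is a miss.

LFU simulation (capacity=3):
  1. access A: MISS. Cache: [A(c=1)]
  2. access A: HIT, count now 2. Cache: [A(c=2)]
  3. access F: MISS. Cache: [F(c=1) A(c=2)]
  4. access A: HIT, count now 3. Cache: [F(c=1) A(c=3)]
  5. access A: HIT, count now 4. Cache: [F(c=1) A(c=4)]
  6. access G: MISS. Cache: [F(c=1) G(c=1) A(c=4)]
  7. access G: HIT, count now 2. Cache: [F(c=1) G(c=2) A(c=4)]
  8. access A: HIT, count now 5. Cache: [F(c=1) G(c=2) A(c=5)]
  9. access F: HIT, count now 2. Cache: [G(c=2) F(c=2) A(c=5)]
  10. access A: HIT, count now 6. Cache: [G(c=2) F(c=2) A(c=6)]
  11. access A: HIT, count now 7. Cache: [G(c=2) F(c=2) A(c=7)]
  12. access Y: MISS, evict G(c=2). Cache: [Y(c=1) F(c=2) A(c=7)]
  13. access Y: HIT, count now 2. Cache: [F(c=2) Y(c=2) A(c=7)]
  14. access A: HIT, count now 8. Cache: [F(c=2) Y(c=2) A(c=8)]
  15. access A: HIT, count now 9. Cache: [F(c=2) Y(c=2) A(c=9)]
  16. access A: HIT, count now 10. Cache: [F(c=2) Y(c=2) A(c=10)]
  17. access F: HIT, count now 3. Cache: [Y(c=2) F(c=3) A(c=10)]
  18. access Y: HIT, count now 3. Cache: [F(c=3) Y(c=3) A(c=10)]
  19. access Y: HIT, count now 4. Cache: [F(c=3) Y(c=4) A(c=10)]
  20. access G: MISS, evict F(c=3). Cache: [G(c=1) Y(c=4) A(c=10)]
  21. access G: HIT, count now 2. Cache: [G(c=2) Y(c=4) A(c=10)]
  22. access A: HIT, count now 11. Cache: [G(c=2) Y(c=4) A(c=11)]
  23. access A: HIT, count now 12. Cache: [G(c=2) Y(c=4) A(c=12)]
  24. access A: HIT, count now 13. Cache: [G(c=2) Y(c=4) A(c=13)]
  25. access Y: HIT, count now 5. Cache: [G(c=2) Y(c=5) A(c=13)]
  26. access G: HIT, count now 3. Cache: [G(c=3) Y(c=5) A(c=13)]
  27. access A: HIT, count now 14. Cache: [G(c=3) Y(c=5) A(c=14)]
Total: 22 hits, 5 misses, 2 evictions

Answer: MHMHHMHHHHHMHHHHHHHMHHHHHHH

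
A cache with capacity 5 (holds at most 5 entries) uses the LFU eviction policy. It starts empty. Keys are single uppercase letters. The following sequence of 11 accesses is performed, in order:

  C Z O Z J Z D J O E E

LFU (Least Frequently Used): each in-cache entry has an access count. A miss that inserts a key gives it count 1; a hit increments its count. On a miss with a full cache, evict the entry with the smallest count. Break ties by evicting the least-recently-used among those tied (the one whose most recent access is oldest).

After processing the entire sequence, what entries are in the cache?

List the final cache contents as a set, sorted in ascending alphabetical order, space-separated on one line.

LFU simulation (capacity=5):
  1. access C: MISS. Cache: [C(c=1)]
  2. access Z: MISS. Cache: [C(c=1) Z(c=1)]
  3. access O: MISS. Cache: [C(c=1) Z(c=1) O(c=1)]
  4. access Z: HIT, count now 2. Cache: [C(c=1) O(c=1) Z(c=2)]
  5. access J: MISS. Cache: [C(c=1) O(c=1) J(c=1) Z(c=2)]
  6. access Z: HIT, count now 3. Cache: [C(c=1) O(c=1) J(c=1) Z(c=3)]
  7. access D: MISS. Cache: [C(c=1) O(c=1) J(c=1) D(c=1) Z(c=3)]
  8. access J: HIT, count now 2. Cache: [C(c=1) O(c=1) D(c=1) J(c=2) Z(c=3)]
  9. access O: HIT, count now 2. Cache: [C(c=1) D(c=1) J(c=2) O(c=2) Z(c=3)]
  10. access E: MISS, evict C(c=1). Cache: [D(c=1) E(c=1) J(c=2) O(c=2) Z(c=3)]
  11. access E: HIT, count now 2. Cache: [D(c=1) J(c=2) O(c=2) E(c=2) Z(c=3)]
Total: 5 hits, 6 misses, 1 evictions

Answer: D E J O Z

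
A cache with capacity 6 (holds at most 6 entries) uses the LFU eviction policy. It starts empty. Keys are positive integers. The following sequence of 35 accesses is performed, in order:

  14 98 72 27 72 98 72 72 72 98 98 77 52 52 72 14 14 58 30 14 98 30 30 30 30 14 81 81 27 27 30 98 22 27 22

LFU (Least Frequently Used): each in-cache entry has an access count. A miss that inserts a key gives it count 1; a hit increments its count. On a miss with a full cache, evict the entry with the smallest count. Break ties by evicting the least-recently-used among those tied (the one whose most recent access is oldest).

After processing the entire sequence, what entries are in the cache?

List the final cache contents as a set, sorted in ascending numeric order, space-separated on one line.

Answer: 14 22 27 30 72 98

Derivation:
LFU simulation (capacity=6):
  1. access 14: MISS. Cache: [14(c=1)]
  2. access 98: MISS. Cache: [14(c=1) 98(c=1)]
  3. access 72: MISS. Cache: [14(c=1) 98(c=1) 72(c=1)]
  4. access 27: MISS. Cache: [14(c=1) 98(c=1) 72(c=1) 27(c=1)]
  5. access 72: HIT, count now 2. Cache: [14(c=1) 98(c=1) 27(c=1) 72(c=2)]
  6. access 98: HIT, count now 2. Cache: [14(c=1) 27(c=1) 72(c=2) 98(c=2)]
  7. access 72: HIT, count now 3. Cache: [14(c=1) 27(c=1) 98(c=2) 72(c=3)]
  8. access 72: HIT, count now 4. Cache: [14(c=1) 27(c=1) 98(c=2) 72(c=4)]
  9. access 72: HIT, count now 5. Cache: [14(c=1) 27(c=1) 98(c=2) 72(c=5)]
  10. access 98: HIT, count now 3. Cache: [14(c=1) 27(c=1) 98(c=3) 72(c=5)]
  11. access 98: HIT, count now 4. Cache: [14(c=1) 27(c=1) 98(c=4) 72(c=5)]
  12. access 77: MISS. Cache: [14(c=1) 27(c=1) 77(c=1) 98(c=4) 72(c=5)]
  13. access 52: MISS. Cache: [14(c=1) 27(c=1) 77(c=1) 52(c=1) 98(c=4) 72(c=5)]
  14. access 52: HIT, count now 2. Cache: [14(c=1) 27(c=1) 77(c=1) 52(c=2) 98(c=4) 72(c=5)]
  15. access 72: HIT, count now 6. Cache: [14(c=1) 27(c=1) 77(c=1) 52(c=2) 98(c=4) 72(c=6)]
  16. access 14: HIT, count now 2. Cache: [27(c=1) 77(c=1) 52(c=2) 14(c=2) 98(c=4) 72(c=6)]
  17. access 14: HIT, count now 3. Cache: [27(c=1) 77(c=1) 52(c=2) 14(c=3) 98(c=4) 72(c=6)]
  18. access 58: MISS, evict 27(c=1). Cache: [77(c=1) 58(c=1) 52(c=2) 14(c=3) 98(c=4) 72(c=6)]
  19. access 30: MISS, evict 77(c=1). Cache: [58(c=1) 30(c=1) 52(c=2) 14(c=3) 98(c=4) 72(c=6)]
  20. access 14: HIT, count now 4. Cache: [58(c=1) 30(c=1) 52(c=2) 98(c=4) 14(c=4) 72(c=6)]
  21. access 98: HIT, count now 5. Cache: [58(c=1) 30(c=1) 52(c=2) 14(c=4) 98(c=5) 72(c=6)]
  22. access 30: HIT, count now 2. Cache: [58(c=1) 52(c=2) 30(c=2) 14(c=4) 98(c=5) 72(c=6)]
  23. access 30: HIT, count now 3. Cache: [58(c=1) 52(c=2) 30(c=3) 14(c=4) 98(c=5) 72(c=6)]
  24. access 30: HIT, count now 4. Cache: [58(c=1) 52(c=2) 14(c=4) 30(c=4) 98(c=5) 72(c=6)]
  25. access 30: HIT, count now 5. Cache: [58(c=1) 52(c=2) 14(c=4) 98(c=5) 30(c=5) 72(c=6)]
  26. access 14: HIT, count now 5. Cache: [58(c=1) 52(c=2) 98(c=5) 30(c=5) 14(c=5) 72(c=6)]
  27. access 81: MISS, evict 58(c=1). Cache: [81(c=1) 52(c=2) 98(c=5) 30(c=5) 14(c=5) 72(c=6)]
  28. access 81: HIT, count now 2. Cache: [52(c=2) 81(c=2) 98(c=5) 30(c=5) 14(c=5) 72(c=6)]
  29. access 27: MISS, evict 52(c=2). Cache: [27(c=1) 81(c=2) 98(c=5) 30(c=5) 14(c=5) 72(c=6)]
  30. access 27: HIT, count now 2. Cache: [81(c=2) 27(c=2) 98(c=5) 30(c=5) 14(c=5) 72(c=6)]
  31. access 30: HIT, count now 6. Cache: [81(c=2) 27(c=2) 98(c=5) 14(c=5) 72(c=6) 30(c=6)]
  32. access 98: HIT, count now 6. Cache: [81(c=2) 27(c=2) 14(c=5) 72(c=6) 30(c=6) 98(c=6)]
  33. access 22: MISS, evict 81(c=2). Cache: [22(c=1) 27(c=2) 14(c=5) 72(c=6) 30(c=6) 98(c=6)]
  34. access 27: HIT, count now 3. Cache: [22(c=1) 27(c=3) 14(c=5) 72(c=6) 30(c=6) 98(c=6)]
  35. access 22: HIT, count now 2. Cache: [22(c=2) 27(c=3) 14(c=5) 72(c=6) 30(c=6) 98(c=6)]
Total: 24 hits, 11 misses, 5 evictions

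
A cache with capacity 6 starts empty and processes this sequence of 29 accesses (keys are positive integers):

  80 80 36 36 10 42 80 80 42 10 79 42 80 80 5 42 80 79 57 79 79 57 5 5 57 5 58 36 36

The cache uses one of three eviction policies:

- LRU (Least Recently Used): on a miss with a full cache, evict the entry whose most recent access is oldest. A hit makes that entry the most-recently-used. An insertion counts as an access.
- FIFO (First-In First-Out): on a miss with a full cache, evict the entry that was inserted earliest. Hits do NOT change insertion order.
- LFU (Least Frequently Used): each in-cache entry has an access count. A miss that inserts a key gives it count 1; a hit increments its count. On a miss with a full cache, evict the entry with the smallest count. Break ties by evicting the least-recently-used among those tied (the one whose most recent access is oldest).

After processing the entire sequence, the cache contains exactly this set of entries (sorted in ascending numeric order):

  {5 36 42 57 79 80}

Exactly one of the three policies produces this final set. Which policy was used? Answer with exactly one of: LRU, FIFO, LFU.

Answer: LFU

Derivation:
Simulating under each policy and comparing final sets:
  LRU: final set = {5 36 57 58 79 80} -> differs
  FIFO: final set = {5 36 42 57 58 79} -> differs
  LFU: final set = {5 36 42 57 79 80} -> MATCHES target
Only LFU produces the target set.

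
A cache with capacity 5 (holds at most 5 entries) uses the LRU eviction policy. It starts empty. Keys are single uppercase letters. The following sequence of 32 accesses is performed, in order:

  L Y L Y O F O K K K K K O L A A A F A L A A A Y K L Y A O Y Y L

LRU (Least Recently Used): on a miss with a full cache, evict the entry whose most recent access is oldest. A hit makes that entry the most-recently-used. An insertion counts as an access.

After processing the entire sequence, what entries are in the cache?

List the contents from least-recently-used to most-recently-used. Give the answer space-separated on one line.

LRU simulation (capacity=5):
  1. access L: MISS. Cache (LRU->MRU): [L]
  2. access Y: MISS. Cache (LRU->MRU): [L Y]
  3. access L: HIT. Cache (LRU->MRU): [Y L]
  4. access Y: HIT. Cache (LRU->MRU): [L Y]
  5. access O: MISS. Cache (LRU->MRU): [L Y O]
  6. access F: MISS. Cache (LRU->MRU): [L Y O F]
  7. access O: HIT. Cache (LRU->MRU): [L Y F O]
  8. access K: MISS. Cache (LRU->MRU): [L Y F O K]
  9. access K: HIT. Cache (LRU->MRU): [L Y F O K]
  10. access K: HIT. Cache (LRU->MRU): [L Y F O K]
  11. access K: HIT. Cache (LRU->MRU): [L Y F O K]
  12. access K: HIT. Cache (LRU->MRU): [L Y F O K]
  13. access O: HIT. Cache (LRU->MRU): [L Y F K O]
  14. access L: HIT. Cache (LRU->MRU): [Y F K O L]
  15. access A: MISS, evict Y. Cache (LRU->MRU): [F K O L A]
  16. access A: HIT. Cache (LRU->MRU): [F K O L A]
  17. access A: HIT. Cache (LRU->MRU): [F K O L A]
  18. access F: HIT. Cache (LRU->MRU): [K O L A F]
  19. access A: HIT. Cache (LRU->MRU): [K O L F A]
  20. access L: HIT. Cache (LRU->MRU): [K O F A L]
  21. access A: HIT. Cache (LRU->MRU): [K O F L A]
  22. access A: HIT. Cache (LRU->MRU): [K O F L A]
  23. access A: HIT. Cache (LRU->MRU): [K O F L A]
  24. access Y: MISS, evict K. Cache (LRU->MRU): [O F L A Y]
  25. access K: MISS, evict O. Cache (LRU->MRU): [F L A Y K]
  26. access L: HIT. Cache (LRU->MRU): [F A Y K L]
  27. access Y: HIT. Cache (LRU->MRU): [F A K L Y]
  28. access A: HIT. Cache (LRU->MRU): [F K L Y A]
  29. access O: MISS, evict F. Cache (LRU->MRU): [K L Y A O]
  30. access Y: HIT. Cache (LRU->MRU): [K L A O Y]
  31. access Y: HIT. Cache (LRU->MRU): [K L A O Y]
  32. access L: HIT. Cache (LRU->MRU): [K A O Y L]
Total: 23 hits, 9 misses, 4 evictions

Answer: K A O Y L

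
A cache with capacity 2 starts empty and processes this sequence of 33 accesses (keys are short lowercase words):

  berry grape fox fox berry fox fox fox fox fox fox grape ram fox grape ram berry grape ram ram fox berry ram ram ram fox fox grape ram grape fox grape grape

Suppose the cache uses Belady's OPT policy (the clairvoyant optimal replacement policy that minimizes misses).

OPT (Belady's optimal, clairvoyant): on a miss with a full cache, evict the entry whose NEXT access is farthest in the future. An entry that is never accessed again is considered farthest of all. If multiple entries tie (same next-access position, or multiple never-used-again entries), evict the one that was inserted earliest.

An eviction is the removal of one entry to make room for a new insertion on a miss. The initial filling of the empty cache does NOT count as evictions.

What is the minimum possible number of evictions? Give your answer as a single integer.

Answer: 10

Derivation:
OPT (Belady) simulation (capacity=2):
  1. access berry: MISS. Cache: [berry]
  2. access grape: MISS. Cache: [berry grape]
  3. access fox: MISS, evict grape (next use: step 12). Cache: [berry fox]
  4. access fox: HIT. Next use of fox: step 6. Cache: [berry fox]
  5. access berry: HIT. Next use of berry: step 17. Cache: [berry fox]
  6. access fox: HIT. Next use of fox: step 7. Cache: [berry fox]
  7. access fox: HIT. Next use of fox: step 8. Cache: [berry fox]
  8. access fox: HIT. Next use of fox: step 9. Cache: [berry fox]
  9. access fox: HIT. Next use of fox: step 10. Cache: [berry fox]
  10. access fox: HIT. Next use of fox: step 11. Cache: [berry fox]
  11. access fox: HIT. Next use of fox: step 14. Cache: [berry fox]
  12. access grape: MISS, evict berry (next use: step 17). Cache: [fox grape]
  13. access ram: MISS, evict grape (next use: step 15). Cache: [fox ram]
  14. access fox: HIT. Next use of fox: step 21. Cache: [fox ram]
  15. access grape: MISS, evict fox (next use: step 21). Cache: [ram grape]
  16. access ram: HIT. Next use of ram: step 19. Cache: [ram grape]
  17. access berry: MISS, evict ram (next use: step 19). Cache: [grape berry]
  18. access grape: HIT. Next use of grape: step 28. Cache: [grape berry]
  19. access ram: MISS, evict grape (next use: step 28). Cache: [berry ram]
  20. access ram: HIT. Next use of ram: step 23. Cache: [berry ram]
  21. access fox: MISS, evict ram (next use: step 23). Cache: [berry fox]
  22. access berry: HIT. Next use of berry: never. Cache: [berry fox]
  23. access ram: MISS, evict berry (next use: never). Cache: [fox ram]
  24. access ram: HIT. Next use of ram: step 25. Cache: [fox ram]
  25. access ram: HIT. Next use of ram: step 29. Cache: [fox ram]
  26. access fox: HIT. Next use of fox: step 27. Cache: [fox ram]
  27. access fox: HIT. Next use of fox: step 31. Cache: [fox ram]
  28. access grape: MISS, evict fox (next use: step 31). Cache: [ram grape]
  29. access ram: HIT. Next use of ram: never. Cache: [ram grape]
  30. access grape: HIT. Next use of grape: step 32. Cache: [ram grape]
  31. access fox: MISS, evict ram (next use: never). Cache: [grape fox]
  32. access grape: HIT. Next use of grape: step 33. Cache: [grape fox]
  33. access grape: HIT. Next use of grape: never. Cache: [grape fox]
Total: 21 hits, 12 misses, 10 evictions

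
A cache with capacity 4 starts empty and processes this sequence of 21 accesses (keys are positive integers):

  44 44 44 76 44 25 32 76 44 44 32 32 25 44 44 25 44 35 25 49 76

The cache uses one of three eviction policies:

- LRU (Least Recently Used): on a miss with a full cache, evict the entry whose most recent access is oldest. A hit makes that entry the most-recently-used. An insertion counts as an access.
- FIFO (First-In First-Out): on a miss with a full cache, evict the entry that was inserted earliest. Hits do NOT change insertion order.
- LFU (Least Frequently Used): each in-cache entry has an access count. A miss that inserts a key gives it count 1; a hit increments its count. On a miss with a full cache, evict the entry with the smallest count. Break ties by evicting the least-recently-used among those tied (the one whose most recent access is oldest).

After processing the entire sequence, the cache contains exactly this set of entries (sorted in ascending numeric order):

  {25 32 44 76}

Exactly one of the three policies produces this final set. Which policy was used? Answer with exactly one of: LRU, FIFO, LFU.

Simulating under each policy and comparing final sets:
  LRU: final set = {25 35 49 76} -> differs
  FIFO: final set = {32 35 49 76} -> differs
  LFU: final set = {25 32 44 76} -> MATCHES target
Only LFU produces the target set.

Answer: LFU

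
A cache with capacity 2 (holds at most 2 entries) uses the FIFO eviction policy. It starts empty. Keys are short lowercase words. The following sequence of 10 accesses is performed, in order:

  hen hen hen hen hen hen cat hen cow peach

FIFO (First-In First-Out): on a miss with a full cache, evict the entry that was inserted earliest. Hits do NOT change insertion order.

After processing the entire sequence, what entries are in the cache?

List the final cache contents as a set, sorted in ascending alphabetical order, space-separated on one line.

Answer: cow peach

Derivation:
FIFO simulation (capacity=2):
  1. access hen: MISS. Cache (old->new): [hen]
  2. access hen: HIT. Cache (old->new): [hen]
  3. access hen: HIT. Cache (old->new): [hen]
  4. access hen: HIT. Cache (old->new): [hen]
  5. access hen: HIT. Cache (old->new): [hen]
  6. access hen: HIT. Cache (old->new): [hen]
  7. access cat: MISS. Cache (old->new): [hen cat]
  8. access hen: HIT. Cache (old->new): [hen cat]
  9. access cow: MISS, evict hen. Cache (old->new): [cat cow]
  10. access peach: MISS, evict cat. Cache (old->new): [cow peach]
Total: 6 hits, 4 misses, 2 evictions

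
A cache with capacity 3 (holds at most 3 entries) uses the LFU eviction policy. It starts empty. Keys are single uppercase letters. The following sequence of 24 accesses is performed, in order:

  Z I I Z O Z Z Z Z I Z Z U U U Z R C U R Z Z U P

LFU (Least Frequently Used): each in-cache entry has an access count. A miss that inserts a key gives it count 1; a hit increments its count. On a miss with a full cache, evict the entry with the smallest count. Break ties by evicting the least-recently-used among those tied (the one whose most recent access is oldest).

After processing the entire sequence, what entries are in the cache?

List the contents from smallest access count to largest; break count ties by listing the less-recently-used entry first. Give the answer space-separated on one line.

LFU simulation (capacity=3):
  1. access Z: MISS. Cache: [Z(c=1)]
  2. access I: MISS. Cache: [Z(c=1) I(c=1)]
  3. access I: HIT, count now 2. Cache: [Z(c=1) I(c=2)]
  4. access Z: HIT, count now 2. Cache: [I(c=2) Z(c=2)]
  5. access O: MISS. Cache: [O(c=1) I(c=2) Z(c=2)]
  6. access Z: HIT, count now 3. Cache: [O(c=1) I(c=2) Z(c=3)]
  7. access Z: HIT, count now 4. Cache: [O(c=1) I(c=2) Z(c=4)]
  8. access Z: HIT, count now 5. Cache: [O(c=1) I(c=2) Z(c=5)]
  9. access Z: HIT, count now 6. Cache: [O(c=1) I(c=2) Z(c=6)]
  10. access I: HIT, count now 3. Cache: [O(c=1) I(c=3) Z(c=6)]
  11. access Z: HIT, count now 7. Cache: [O(c=1) I(c=3) Z(c=7)]
  12. access Z: HIT, count now 8. Cache: [O(c=1) I(c=3) Z(c=8)]
  13. access U: MISS, evict O(c=1). Cache: [U(c=1) I(c=3) Z(c=8)]
  14. access U: HIT, count now 2. Cache: [U(c=2) I(c=3) Z(c=8)]
  15. access U: HIT, count now 3. Cache: [I(c=3) U(c=3) Z(c=8)]
  16. access Z: HIT, count now 9. Cache: [I(c=3) U(c=3) Z(c=9)]
  17. access R: MISS, evict I(c=3). Cache: [R(c=1) U(c=3) Z(c=9)]
  18. access C: MISS, evict R(c=1). Cache: [C(c=1) U(c=3) Z(c=9)]
  19. access U: HIT, count now 4. Cache: [C(c=1) U(c=4) Z(c=9)]
  20. access R: MISS, evict C(c=1). Cache: [R(c=1) U(c=4) Z(c=9)]
  21. access Z: HIT, count now 10. Cache: [R(c=1) U(c=4) Z(c=10)]
  22. access Z: HIT, count now 11. Cache: [R(c=1) U(c=4) Z(c=11)]
  23. access U: HIT, count now 5. Cache: [R(c=1) U(c=5) Z(c=11)]
  24. access P: MISS, evict R(c=1). Cache: [P(c=1) U(c=5) Z(c=11)]
Total: 16 hits, 8 misses, 5 evictions

Answer: P U Z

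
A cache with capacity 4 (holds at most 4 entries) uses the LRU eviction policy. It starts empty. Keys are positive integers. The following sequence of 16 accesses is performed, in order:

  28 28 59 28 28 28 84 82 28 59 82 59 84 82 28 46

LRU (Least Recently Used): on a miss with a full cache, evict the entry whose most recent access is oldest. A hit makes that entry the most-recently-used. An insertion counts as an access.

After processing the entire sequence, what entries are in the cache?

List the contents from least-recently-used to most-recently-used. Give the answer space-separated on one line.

Answer: 84 82 28 46

Derivation:
LRU simulation (capacity=4):
  1. access 28: MISS. Cache (LRU->MRU): [28]
  2. access 28: HIT. Cache (LRU->MRU): [28]
  3. access 59: MISS. Cache (LRU->MRU): [28 59]
  4. access 28: HIT. Cache (LRU->MRU): [59 28]
  5. access 28: HIT. Cache (LRU->MRU): [59 28]
  6. access 28: HIT. Cache (LRU->MRU): [59 28]
  7. access 84: MISS. Cache (LRU->MRU): [59 28 84]
  8. access 82: MISS. Cache (LRU->MRU): [59 28 84 82]
  9. access 28: HIT. Cache (LRU->MRU): [59 84 82 28]
  10. access 59: HIT. Cache (LRU->MRU): [84 82 28 59]
  11. access 82: HIT. Cache (LRU->MRU): [84 28 59 82]
  12. access 59: HIT. Cache (LRU->MRU): [84 28 82 59]
  13. access 84: HIT. Cache (LRU->MRU): [28 82 59 84]
  14. access 82: HIT. Cache (LRU->MRU): [28 59 84 82]
  15. access 28: HIT. Cache (LRU->MRU): [59 84 82 28]
  16. access 46: MISS, evict 59. Cache (LRU->MRU): [84 82 28 46]
Total: 11 hits, 5 misses, 1 evictions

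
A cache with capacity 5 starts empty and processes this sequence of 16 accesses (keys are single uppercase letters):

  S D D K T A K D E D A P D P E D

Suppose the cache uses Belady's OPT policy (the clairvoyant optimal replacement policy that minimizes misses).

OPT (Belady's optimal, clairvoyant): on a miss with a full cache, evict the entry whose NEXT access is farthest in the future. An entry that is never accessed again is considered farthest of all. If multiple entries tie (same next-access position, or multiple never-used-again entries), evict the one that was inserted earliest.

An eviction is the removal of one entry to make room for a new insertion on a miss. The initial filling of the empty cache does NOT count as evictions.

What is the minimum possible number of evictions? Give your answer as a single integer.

Answer: 2

Derivation:
OPT (Belady) simulation (capacity=5):
  1. access S: MISS. Cache: [S]
  2. access D: MISS. Cache: [S D]
  3. access D: HIT. Next use of D: step 8. Cache: [S D]
  4. access K: MISS. Cache: [S D K]
  5. access T: MISS. Cache: [S D K T]
  6. access A: MISS. Cache: [S D K T A]
  7. access K: HIT. Next use of K: never. Cache: [S D K T A]
  8. access D: HIT. Next use of D: step 10. Cache: [S D K T A]
  9. access E: MISS, evict S (next use: never). Cache: [D K T A E]
  10. access D: HIT. Next use of D: step 13. Cache: [D K T A E]
  11. access A: HIT. Next use of A: never. Cache: [D K T A E]
  12. access P: MISS, evict K (next use: never). Cache: [D T A E P]
  13. access D: HIT. Next use of D: step 16. Cache: [D T A E P]
  14. access P: HIT. Next use of P: never. Cache: [D T A E P]
  15. access E: HIT. Next use of E: never. Cache: [D T A E P]
  16. access D: HIT. Next use of D: never. Cache: [D T A E P]
Total: 9 hits, 7 misses, 2 evictions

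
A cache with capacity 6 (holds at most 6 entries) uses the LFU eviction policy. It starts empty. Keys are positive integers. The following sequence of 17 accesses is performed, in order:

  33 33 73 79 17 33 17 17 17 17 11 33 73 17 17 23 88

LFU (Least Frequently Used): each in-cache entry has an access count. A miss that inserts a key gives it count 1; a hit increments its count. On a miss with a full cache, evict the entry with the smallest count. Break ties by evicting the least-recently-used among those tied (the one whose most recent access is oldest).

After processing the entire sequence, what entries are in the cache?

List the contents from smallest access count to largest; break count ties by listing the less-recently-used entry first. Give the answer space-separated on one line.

Answer: 11 23 88 73 33 17

Derivation:
LFU simulation (capacity=6):
  1. access 33: MISS. Cache: [33(c=1)]
  2. access 33: HIT, count now 2. Cache: [33(c=2)]
  3. access 73: MISS. Cache: [73(c=1) 33(c=2)]
  4. access 79: MISS. Cache: [73(c=1) 79(c=1) 33(c=2)]
  5. access 17: MISS. Cache: [73(c=1) 79(c=1) 17(c=1) 33(c=2)]
  6. access 33: HIT, count now 3. Cache: [73(c=1) 79(c=1) 17(c=1) 33(c=3)]
  7. access 17: HIT, count now 2. Cache: [73(c=1) 79(c=1) 17(c=2) 33(c=3)]
  8. access 17: HIT, count now 3. Cache: [73(c=1) 79(c=1) 33(c=3) 17(c=3)]
  9. access 17: HIT, count now 4. Cache: [73(c=1) 79(c=1) 33(c=3) 17(c=4)]
  10. access 17: HIT, count now 5. Cache: [73(c=1) 79(c=1) 33(c=3) 17(c=5)]
  11. access 11: MISS. Cache: [73(c=1) 79(c=1) 11(c=1) 33(c=3) 17(c=5)]
  12. access 33: HIT, count now 4. Cache: [73(c=1) 79(c=1) 11(c=1) 33(c=4) 17(c=5)]
  13. access 73: HIT, count now 2. Cache: [79(c=1) 11(c=1) 73(c=2) 33(c=4) 17(c=5)]
  14. access 17: HIT, count now 6. Cache: [79(c=1) 11(c=1) 73(c=2) 33(c=4) 17(c=6)]
  15. access 17: HIT, count now 7. Cache: [79(c=1) 11(c=1) 73(c=2) 33(c=4) 17(c=7)]
  16. access 23: MISS. Cache: [79(c=1) 11(c=1) 23(c=1) 73(c=2) 33(c=4) 17(c=7)]
  17. access 88: MISS, evict 79(c=1). Cache: [11(c=1) 23(c=1) 88(c=1) 73(c=2) 33(c=4) 17(c=7)]
Total: 10 hits, 7 misses, 1 evictions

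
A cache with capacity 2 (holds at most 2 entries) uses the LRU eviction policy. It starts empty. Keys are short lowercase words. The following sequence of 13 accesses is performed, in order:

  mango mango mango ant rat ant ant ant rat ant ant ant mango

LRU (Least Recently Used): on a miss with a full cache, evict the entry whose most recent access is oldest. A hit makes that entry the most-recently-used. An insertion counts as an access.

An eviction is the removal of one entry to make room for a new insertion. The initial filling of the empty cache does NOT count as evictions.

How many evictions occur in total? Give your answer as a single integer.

LRU simulation (capacity=2):
  1. access mango: MISS. Cache (LRU->MRU): [mango]
  2. access mango: HIT. Cache (LRU->MRU): [mango]
  3. access mango: HIT. Cache (LRU->MRU): [mango]
  4. access ant: MISS. Cache (LRU->MRU): [mango ant]
  5. access rat: MISS, evict mango. Cache (LRU->MRU): [ant rat]
  6. access ant: HIT. Cache (LRU->MRU): [rat ant]
  7. access ant: HIT. Cache (LRU->MRU): [rat ant]
  8. access ant: HIT. Cache (LRU->MRU): [rat ant]
  9. access rat: HIT. Cache (LRU->MRU): [ant rat]
  10. access ant: HIT. Cache (LRU->MRU): [rat ant]
  11. access ant: HIT. Cache (LRU->MRU): [rat ant]
  12. access ant: HIT. Cache (LRU->MRU): [rat ant]
  13. access mango: MISS, evict rat. Cache (LRU->MRU): [ant mango]
Total: 9 hits, 4 misses, 2 evictions

Answer: 2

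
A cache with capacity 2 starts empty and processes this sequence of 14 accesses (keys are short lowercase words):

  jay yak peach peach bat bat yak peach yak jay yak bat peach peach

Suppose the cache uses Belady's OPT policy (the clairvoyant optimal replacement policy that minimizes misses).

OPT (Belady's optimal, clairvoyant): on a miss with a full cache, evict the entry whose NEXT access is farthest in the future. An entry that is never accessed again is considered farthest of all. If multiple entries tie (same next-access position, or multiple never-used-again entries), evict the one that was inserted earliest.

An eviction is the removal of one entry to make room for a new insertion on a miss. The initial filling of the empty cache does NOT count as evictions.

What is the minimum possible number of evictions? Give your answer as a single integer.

Answer: 6

Derivation:
OPT (Belady) simulation (capacity=2):
  1. access jay: MISS. Cache: [jay]
  2. access yak: MISS. Cache: [jay yak]
  3. access peach: MISS, evict jay (next use: step 10). Cache: [yak peach]
  4. access peach: HIT. Next use of peach: step 8. Cache: [yak peach]
  5. access bat: MISS, evict peach (next use: step 8). Cache: [yak bat]
  6. access bat: HIT. Next use of bat: step 12. Cache: [yak bat]
  7. access yak: HIT. Next use of yak: step 9. Cache: [yak bat]
  8. access peach: MISS, evict bat (next use: step 12). Cache: [yak peach]
  9. access yak: HIT. Next use of yak: step 11. Cache: [yak peach]
  10. access jay: MISS, evict peach (next use: step 13). Cache: [yak jay]
  11. access yak: HIT. Next use of yak: never. Cache: [yak jay]
  12. access bat: MISS, evict yak (next use: never). Cache: [jay bat]
  13. access peach: MISS, evict jay (next use: never). Cache: [bat peach]
  14. access peach: HIT. Next use of peach: never. Cache: [bat peach]
Total: 6 hits, 8 misses, 6 evictions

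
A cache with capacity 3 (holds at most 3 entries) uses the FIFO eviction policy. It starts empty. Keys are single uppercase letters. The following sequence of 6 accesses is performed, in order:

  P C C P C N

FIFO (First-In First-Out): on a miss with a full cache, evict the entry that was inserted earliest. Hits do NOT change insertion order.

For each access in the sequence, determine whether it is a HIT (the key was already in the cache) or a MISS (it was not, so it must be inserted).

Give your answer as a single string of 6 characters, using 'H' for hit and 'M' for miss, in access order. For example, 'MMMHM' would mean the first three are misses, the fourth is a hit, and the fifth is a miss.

FIFO simulation (capacity=3):
  1. access P: MISS. Cache (old->new): [P]
  2. access C: MISS. Cache (old->new): [P C]
  3. access C: HIT. Cache (old->new): [P C]
  4. access P: HIT. Cache (old->new): [P C]
  5. access C: HIT. Cache (old->new): [P C]
  6. access N: MISS. Cache (old->new): [P C N]
Total: 3 hits, 3 misses, 0 evictions

Answer: MMHHHM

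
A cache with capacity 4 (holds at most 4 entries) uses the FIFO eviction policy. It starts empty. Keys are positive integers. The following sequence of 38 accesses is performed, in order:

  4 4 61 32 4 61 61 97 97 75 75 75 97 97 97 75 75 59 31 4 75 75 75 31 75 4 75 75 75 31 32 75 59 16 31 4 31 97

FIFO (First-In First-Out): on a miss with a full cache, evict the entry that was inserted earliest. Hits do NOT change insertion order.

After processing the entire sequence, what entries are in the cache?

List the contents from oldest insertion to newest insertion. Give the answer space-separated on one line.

FIFO simulation (capacity=4):
  1. access 4: MISS. Cache (old->new): [4]
  2. access 4: HIT. Cache (old->new): [4]
  3. access 61: MISS. Cache (old->new): [4 61]
  4. access 32: MISS. Cache (old->new): [4 61 32]
  5. access 4: HIT. Cache (old->new): [4 61 32]
  6. access 61: HIT. Cache (old->new): [4 61 32]
  7. access 61: HIT. Cache (old->new): [4 61 32]
  8. access 97: MISS. Cache (old->new): [4 61 32 97]
  9. access 97: HIT. Cache (old->new): [4 61 32 97]
  10. access 75: MISS, evict 4. Cache (old->new): [61 32 97 75]
  11. access 75: HIT. Cache (old->new): [61 32 97 75]
  12. access 75: HIT. Cache (old->new): [61 32 97 75]
  13. access 97: HIT. Cache (old->new): [61 32 97 75]
  14. access 97: HIT. Cache (old->new): [61 32 97 75]
  15. access 97: HIT. Cache (old->new): [61 32 97 75]
  16. access 75: HIT. Cache (old->new): [61 32 97 75]
  17. access 75: HIT. Cache (old->new): [61 32 97 75]
  18. access 59: MISS, evict 61. Cache (old->new): [32 97 75 59]
  19. access 31: MISS, evict 32. Cache (old->new): [97 75 59 31]
  20. access 4: MISS, evict 97. Cache (old->new): [75 59 31 4]
  21. access 75: HIT. Cache (old->new): [75 59 31 4]
  22. access 75: HIT. Cache (old->new): [75 59 31 4]
  23. access 75: HIT. Cache (old->new): [75 59 31 4]
  24. access 31: HIT. Cache (old->new): [75 59 31 4]
  25. access 75: HIT. Cache (old->new): [75 59 31 4]
  26. access 4: HIT. Cache (old->new): [75 59 31 4]
  27. access 75: HIT. Cache (old->new): [75 59 31 4]
  28. access 75: HIT. Cache (old->new): [75 59 31 4]
  29. access 75: HIT. Cache (old->new): [75 59 31 4]
  30. access 31: HIT. Cache (old->new): [75 59 31 4]
  31. access 32: MISS, evict 75. Cache (old->new): [59 31 4 32]
  32. access 75: MISS, evict 59. Cache (old->new): [31 4 32 75]
  33. access 59: MISS, evict 31. Cache (old->new): [4 32 75 59]
  34. access 16: MISS, evict 4. Cache (old->new): [32 75 59 16]
  35. access 31: MISS, evict 32. Cache (old->new): [75 59 16 31]
  36. access 4: MISS, evict 75. Cache (old->new): [59 16 31 4]
  37. access 31: HIT. Cache (old->new): [59 16 31 4]
  38. access 97: MISS, evict 59. Cache (old->new): [16 31 4 97]
Total: 23 hits, 15 misses, 11 evictions

Answer: 16 31 4 97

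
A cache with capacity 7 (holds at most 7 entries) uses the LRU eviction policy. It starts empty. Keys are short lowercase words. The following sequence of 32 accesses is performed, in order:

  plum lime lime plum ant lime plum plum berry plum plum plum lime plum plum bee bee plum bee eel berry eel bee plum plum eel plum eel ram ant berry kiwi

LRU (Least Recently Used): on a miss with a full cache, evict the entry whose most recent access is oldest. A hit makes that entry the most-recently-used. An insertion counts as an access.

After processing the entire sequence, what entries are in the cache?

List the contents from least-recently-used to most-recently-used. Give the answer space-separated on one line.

LRU simulation (capacity=7):
  1. access plum: MISS. Cache (LRU->MRU): [plum]
  2. access lime: MISS. Cache (LRU->MRU): [plum lime]
  3. access lime: HIT. Cache (LRU->MRU): [plum lime]
  4. access plum: HIT. Cache (LRU->MRU): [lime plum]
  5. access ant: MISS. Cache (LRU->MRU): [lime plum ant]
  6. access lime: HIT. Cache (LRU->MRU): [plum ant lime]
  7. access plum: HIT. Cache (LRU->MRU): [ant lime plum]
  8. access plum: HIT. Cache (LRU->MRU): [ant lime plum]
  9. access berry: MISS. Cache (LRU->MRU): [ant lime plum berry]
  10. access plum: HIT. Cache (LRU->MRU): [ant lime berry plum]
  11. access plum: HIT. Cache (LRU->MRU): [ant lime berry plum]
  12. access plum: HIT. Cache (LRU->MRU): [ant lime berry plum]
  13. access lime: HIT. Cache (LRU->MRU): [ant berry plum lime]
  14. access plum: HIT. Cache (LRU->MRU): [ant berry lime plum]
  15. access plum: HIT. Cache (LRU->MRU): [ant berry lime plum]
  16. access bee: MISS. Cache (LRU->MRU): [ant berry lime plum bee]
  17. access bee: HIT. Cache (LRU->MRU): [ant berry lime plum bee]
  18. access plum: HIT. Cache (LRU->MRU): [ant berry lime bee plum]
  19. access bee: HIT. Cache (LRU->MRU): [ant berry lime plum bee]
  20. access eel: MISS. Cache (LRU->MRU): [ant berry lime plum bee eel]
  21. access berry: HIT. Cache (LRU->MRU): [ant lime plum bee eel berry]
  22. access eel: HIT. Cache (LRU->MRU): [ant lime plum bee berry eel]
  23. access bee: HIT. Cache (LRU->MRU): [ant lime plum berry eel bee]
  24. access plum: HIT. Cache (LRU->MRU): [ant lime berry eel bee plum]
  25. access plum: HIT. Cache (LRU->MRU): [ant lime berry eel bee plum]
  26. access eel: HIT. Cache (LRU->MRU): [ant lime berry bee plum eel]
  27. access plum: HIT. Cache (LRU->MRU): [ant lime berry bee eel plum]
  28. access eel: HIT. Cache (LRU->MRU): [ant lime berry bee plum eel]
  29. access ram: MISS. Cache (LRU->MRU): [ant lime berry bee plum eel ram]
  30. access ant: HIT. Cache (LRU->MRU): [lime berry bee plum eel ram ant]
  31. access berry: HIT. Cache (LRU->MRU): [lime bee plum eel ram ant berry]
  32. access kiwi: MISS, evict lime. Cache (LRU->MRU): [bee plum eel ram ant berry kiwi]
Total: 24 hits, 8 misses, 1 evictions

Answer: bee plum eel ram ant berry kiwi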